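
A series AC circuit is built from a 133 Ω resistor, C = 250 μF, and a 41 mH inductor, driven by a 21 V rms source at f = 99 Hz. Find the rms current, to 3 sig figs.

156 mA

ω = 2πf = 622.0 rad/s
X_L = ωL = 25.5 Ω
X_C = 1/(ωC) = 6.43 Ω
Net reactance X = X_L − X_C = 19.1 Ω
Z = 133 + j19.1 Ω
|Z| = √(133² + 19.1²) = 134 Ω
I = V/|Z| = 21/134 = 156 mA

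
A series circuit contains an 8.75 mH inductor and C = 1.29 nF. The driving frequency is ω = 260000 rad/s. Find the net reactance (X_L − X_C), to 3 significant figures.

-707 Ω

X_L = ωL = 2280 Ω
X_C = 1/(ωC) = 2980 Ω
X = 2280 − 2980 = -707 Ω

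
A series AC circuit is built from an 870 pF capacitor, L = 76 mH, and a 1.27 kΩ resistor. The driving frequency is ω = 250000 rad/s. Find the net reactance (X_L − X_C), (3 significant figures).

14400 Ω

X_L = ωL = 19000 Ω
X_C = 1/(ωC) = 4600 Ω
X = 19000 − 4600 = 14400 Ω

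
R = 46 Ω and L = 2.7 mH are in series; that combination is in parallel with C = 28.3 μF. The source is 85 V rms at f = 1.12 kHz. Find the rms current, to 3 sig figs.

ω = 2πf = 7037 rad/s
X_L = ωL = 19.0 Ω
X_C = 1/(ωC) = 5.02 Ω
Branch 1 (R+jX_L): Z₁ = 46.0 + j19.0 Ω, |Z₁| = 49.8 Ω
Branch 2 (−jX_C): Z₂ = −j5.02 Ω
Parallel: Z = Z₁Z₂/(Z₁+Z₂), |Z| = 5.20 Ω, ∠Z = -84.5°
I = V/|Z| = 85/5.20 = 16.4 A

16.4 A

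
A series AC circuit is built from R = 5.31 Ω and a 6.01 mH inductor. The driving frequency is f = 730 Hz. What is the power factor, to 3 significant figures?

0.189

ω = 2πf = 4587 rad/s
X_L = ωL = 27.6 Ω
Z = 5.31 + j27.6 Ω
|Z| = √(5.31² + 27.6²) = 28.1 Ω
∠Z = arctan(27.6/5.31) = 79.1°
cos φ = cos(79.1°) = 0.189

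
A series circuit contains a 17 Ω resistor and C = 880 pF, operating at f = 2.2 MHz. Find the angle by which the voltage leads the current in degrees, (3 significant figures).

ω = 2πf = 1.382e+07 rad/s
X_C = 1/(ωC) = 82.2 Ω
Z = 17.0 − j82.2 Ω
|Z| = √(17.0² + 82.2²) = 83.9 Ω
∠Z = arctan(-82.2/17.0) = -78.3°

-78.3°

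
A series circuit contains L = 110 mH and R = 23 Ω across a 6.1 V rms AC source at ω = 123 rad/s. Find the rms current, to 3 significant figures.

229 mA

X_L = ωL = 13.5 Ω
Z = 23.0 + j13.5 Ω
|Z| = √(23.0² + 13.5²) = 26.7 Ω
I = V/|Z| = 6.1/26.7 = 229 mA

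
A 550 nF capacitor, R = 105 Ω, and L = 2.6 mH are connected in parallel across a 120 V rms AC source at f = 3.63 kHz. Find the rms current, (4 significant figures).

ω = 2πf = 22810 rad/s
X_L = ωL = 59.30 Ω
X_C = 1/(ωC) = 79.72 Ω
Parallel: admittances add. Y = 1/R + 1/(jωL) + jωC
Y = (0.009524 − j0.004319) S
|Y| = 0.01046 S → |Z| = 1/|Y| = 95.63 Ω, ∠Z = −∠Y = 24.39°
I = V/|Z| = 120/95.63 = 1.255 A

1.255 A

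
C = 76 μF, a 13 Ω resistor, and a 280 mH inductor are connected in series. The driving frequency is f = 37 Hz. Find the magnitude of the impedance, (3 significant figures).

15.5 Ω

ω = 2πf = 232.5 rad/s
X_L = ωL = 65.1 Ω
X_C = 1/(ωC) = 56.6 Ω
Net reactance X = X_L − X_C = 8.50 Ω
Z = 13.0 + j8.50 Ω
|Z| = √(13.0² + 8.50²) = 15.5 Ω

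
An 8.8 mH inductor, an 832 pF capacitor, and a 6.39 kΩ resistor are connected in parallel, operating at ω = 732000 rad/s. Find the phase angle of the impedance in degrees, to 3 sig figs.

X_L = ωL = 6440 Ω
X_C = 1/(ωC) = 1640 Ω
Parallel: admittances add. Y = 1/R + 1/(jωL) + jωC
Y = (0.000156 + j0.000454) S
|Y| = 0.000480 S → |Z| = 1/|Y| = 2080 Ω, ∠Z = −∠Y = -71.0°

-71.0°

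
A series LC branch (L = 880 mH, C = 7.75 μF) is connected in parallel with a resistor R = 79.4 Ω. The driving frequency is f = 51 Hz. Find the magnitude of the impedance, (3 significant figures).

66.3 Ω

ω = 2πf = 320.4 rad/s
X_L = ωL = 282 Ω
X_C = 1/(ωC) = 403 Ω
Branch 1: Z₁ = R = 79.4 Ω
Branch 2 (series LC): Z₂ = j(X_L − X_C) = −j121 Ω
Parallel: Z = Z₁Z₂/(Z₁+Z₂), |Z| = 66.3 Ω, ∠Z = -33.3°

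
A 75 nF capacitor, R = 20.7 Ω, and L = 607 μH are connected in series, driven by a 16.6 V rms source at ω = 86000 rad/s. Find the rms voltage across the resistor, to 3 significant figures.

X_L = ωL = 52.2 Ω
X_C = 1/(ωC) = 155 Ω
Net reactance X = X_L − X_C = -103 Ω
Z = 20.7 − j103 Ω
|Z| = √(20.7² + 103²) = 105 Ω
I = V/|Z| = 158 mA
V_R = I·|Z_R| = 0.158 × 20.7 = 3.28 V

3.28 V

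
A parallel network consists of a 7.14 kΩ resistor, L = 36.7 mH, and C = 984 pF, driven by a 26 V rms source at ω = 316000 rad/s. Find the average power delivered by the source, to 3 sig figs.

94.7 mW

X_L = ωL = 11600 Ω
X_C = 1/(ωC) = 3220 Ω
Parallel: admittances add. Y = 1/R + 1/(jωL) + jωC
Y = (0.000140 + j0.000225) S
|Y| = 0.000265 S → |Z| = 1/|Y| = 3780 Ω, ∠Z = −∠Y = -58.1°
I = V/|Z| = 6.88 mA
P = VI cos φ = 26 × 0.00688 × cos(-58.1°) = 94.7 mW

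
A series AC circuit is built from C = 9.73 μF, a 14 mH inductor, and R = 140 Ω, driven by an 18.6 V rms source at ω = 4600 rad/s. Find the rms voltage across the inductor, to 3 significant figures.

X_L = ωL = 64.4 Ω
X_C = 1/(ωC) = 22.3 Ω
Net reactance X = X_L − X_C = 42.1 Ω
Z = 140 + j42.1 Ω
|Z| = √(140² + 42.1²) = 146 Ω
I = V/|Z| = 127 mA
V_L = I·|Z_L| = 0.127 × 64.4 = 8.19 V

8.19 V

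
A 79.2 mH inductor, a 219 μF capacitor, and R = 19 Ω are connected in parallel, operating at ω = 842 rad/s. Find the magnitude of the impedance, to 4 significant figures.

5.637 Ω

X_L = ωL = 66.69 Ω
X_C = 1/(ωC) = 5.423 Ω
Parallel: admittances add. Y = 1/R + 1/(jωL) + jωC
Y = (0.05263 + j0.1694) S
|Y| = 0.1774 S → |Z| = 1/|Y| = 5.637 Ω, ∠Z = −∠Y = -72.74°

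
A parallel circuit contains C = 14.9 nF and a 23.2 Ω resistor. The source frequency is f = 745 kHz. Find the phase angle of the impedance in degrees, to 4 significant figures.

ω = 2πf = 4.681e+06 rad/s
X_C = 1/(ωC) = 14.34 Ω
Parallel: admittances add. Y = 1/R + jωC
Y = (0.04310 + j0.06975) S
|Y| = 0.08199 S → |Z| = 1/|Y| = 12.20 Ω, ∠Z = −∠Y = -58.28°

-58.28°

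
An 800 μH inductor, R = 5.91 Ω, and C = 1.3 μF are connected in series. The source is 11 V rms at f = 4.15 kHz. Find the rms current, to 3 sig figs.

ω = 2πf = 26080 rad/s
X_L = ωL = 20.9 Ω
X_C = 1/(ωC) = 29.5 Ω
Net reactance X = X_L − X_C = -8.64 Ω
Z = 5.91 − j8.64 Ω
|Z| = √(5.91² + 8.64²) = 10.5 Ω
I = V/|Z| = 11/10.5 = 1.05 A

1.05 A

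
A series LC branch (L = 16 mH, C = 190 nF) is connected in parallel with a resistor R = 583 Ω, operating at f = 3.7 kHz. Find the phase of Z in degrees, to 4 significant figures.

ω = 2πf = 23250 rad/s
X_L = ωL = 372.0 Ω
X_C = 1/(ωC) = 226.4 Ω
Branch 1: Z₁ = R = 583.0 Ω
Branch 2 (series LC): Z₂ = j(X_L − X_C) = j145.6 Ω
Parallel: Z = Z₁Z₂/(Z₁+Z₂), |Z| = 141.2 Ω, ∠Z = 75.98°

75.98°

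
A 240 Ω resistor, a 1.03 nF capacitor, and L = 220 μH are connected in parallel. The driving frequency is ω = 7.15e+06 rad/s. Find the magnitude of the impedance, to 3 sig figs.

X_L = ωL = 1570 Ω
X_C = 1/(ωC) = 136 Ω
Parallel: admittances add. Y = 1/R + 1/(jωL) + jωC
Y = (0.00417 + j0.00673) S
|Y| = 0.00791 S → |Z| = 1/|Y| = 126 Ω, ∠Z = −∠Y = -58.2°

126 Ω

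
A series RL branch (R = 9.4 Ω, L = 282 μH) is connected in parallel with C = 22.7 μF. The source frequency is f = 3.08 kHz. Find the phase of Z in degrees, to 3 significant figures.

-78.6°

ω = 2πf = 19350 rad/s
X_L = ωL = 5.46 Ω
X_C = 1/(ωC) = 2.28 Ω
Branch 1 (R+jX_L): Z₁ = 9.40 + j5.46 Ω, |Z₁| = 10.9 Ω
Branch 2 (−jX_C): Z₂ = −j2.28 Ω
Parallel: Z = Z₁Z₂/(Z₁+Z₂), |Z| = 2.49 Ω, ∠Z = -78.6°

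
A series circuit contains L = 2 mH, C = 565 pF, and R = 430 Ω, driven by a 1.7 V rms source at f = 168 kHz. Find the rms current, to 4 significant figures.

2.781 mA

ω = 2πf = 1.056e+06 rad/s
X_L = ωL = 2111 Ω
X_C = 1/(ωC) = 1677 Ω
Net reactance X = X_L − X_C = 434.4 Ω
Z = 430.0 + j434.4 Ω
|Z| = √(430.0² + 434.4²) = 611.2 Ω
I = V/|Z| = 1.7/611.2 = 2.781 mA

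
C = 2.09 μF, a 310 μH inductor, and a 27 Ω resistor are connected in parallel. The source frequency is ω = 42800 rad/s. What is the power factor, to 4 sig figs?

X_L = ωL = 13.27 Ω
X_C = 1/(ωC) = 11.18 Ω
Parallel: admittances add. Y = 1/R + 1/(jωL) + jωC
Y = (0.03704 + j0.01408) S
|Y| = 0.03962 S → |Z| = 1/|Y| = 25.24 Ω, ∠Z = −∠Y = -20.82°
cos φ = cos(-20.82°) = 0.9347

0.9347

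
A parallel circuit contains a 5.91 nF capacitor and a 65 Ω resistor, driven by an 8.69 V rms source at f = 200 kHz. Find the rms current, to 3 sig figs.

ω = 2πf = 1.257e+06 rad/s
X_C = 1/(ωC) = 135 Ω
Parallel: admittances add. Y = 1/R + jωC
Y = (0.0154 + j0.00743) S
|Y| = 0.0171 S → |Z| = 1/|Y| = 58.5 Ω, ∠Z = −∠Y = -25.8°
I = V/|Z| = 8.69/58.5 = 148 mA

148 mA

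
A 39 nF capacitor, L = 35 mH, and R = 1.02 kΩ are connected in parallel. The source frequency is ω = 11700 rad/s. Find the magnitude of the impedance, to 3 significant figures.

452 Ω

X_L = ωL = 410 Ω
X_C = 1/(ωC) = 2190 Ω
Parallel: admittances add. Y = 1/R + 1/(jωL) + jωC
Y = (0.000980 − j0.00199) S
|Y| = 0.00221 S → |Z| = 1/|Y| = 452 Ω, ∠Z = −∠Y = 63.7°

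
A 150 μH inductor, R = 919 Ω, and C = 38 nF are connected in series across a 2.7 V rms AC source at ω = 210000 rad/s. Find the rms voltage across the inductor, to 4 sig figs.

X_L = ωL = 31.50 Ω
X_C = 1/(ωC) = 125.3 Ω
Net reactance X = X_L − X_C = -93.81 Ω
Z = 919.0 − j93.81 Ω
|Z| = √(919.0² + 93.81²) = 923.8 Ω
I = V/|Z| = 2.923 mA
V_L = I·|Z_L| = 0.002923 × 31.50 = 0.09207 V

0.09207 V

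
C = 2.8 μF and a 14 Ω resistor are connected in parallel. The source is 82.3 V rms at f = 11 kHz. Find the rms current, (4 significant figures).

16.98 A

ω = 2πf = 69120 rad/s
X_C = 1/(ωC) = 5.167 Ω
Parallel: admittances add. Y = 1/R + jωC
Y = (0.07143 + j0.1935) S
|Y| = 0.2063 S → |Z| = 1/|Y| = 4.848 Ω, ∠Z = −∠Y = -69.74°
I = V/|Z| = 82.3/4.848 = 16.98 A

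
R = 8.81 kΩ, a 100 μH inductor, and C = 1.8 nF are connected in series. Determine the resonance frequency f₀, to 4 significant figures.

375.1 kHz

ω₀ = 1/√(LC) = 1/√(0.0001 × 1.8e-09) = 2.357e+06 rad/s
f₀ = ω₀/(2π) = 375.1 kHz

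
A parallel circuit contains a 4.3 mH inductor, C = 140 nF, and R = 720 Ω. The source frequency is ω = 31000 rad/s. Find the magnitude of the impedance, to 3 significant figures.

X_L = ωL = 133 Ω
X_C = 1/(ωC) = 230 Ω
Parallel: admittances add. Y = 1/R + 1/(jωL) + jωC
Y = (0.00139 − j0.00316) S
|Y| = 0.00345 S → |Z| = 1/|Y| = 290 Ω, ∠Z = −∠Y = 66.3°

290 Ω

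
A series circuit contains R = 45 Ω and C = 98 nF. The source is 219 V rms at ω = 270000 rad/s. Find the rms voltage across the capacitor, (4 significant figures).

140.8 V

X_C = 1/(ωC) = 37.79 Ω
Z = 45.00 − j37.79 Ω
|Z| = √(45.00² + 37.79²) = 58.76 Ω
I = V/|Z| = 3.727 A
V_C = I·|Z_C| = 3.727 × 37.79 = 140.8 V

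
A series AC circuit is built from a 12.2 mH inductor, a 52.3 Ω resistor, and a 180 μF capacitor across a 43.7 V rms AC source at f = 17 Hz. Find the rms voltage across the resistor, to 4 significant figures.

ω = 2πf = 106.8 rad/s
X_L = ωL = 1.303 Ω
X_C = 1/(ωC) = 52.01 Ω
Net reactance X = X_L − X_C = -50.71 Ω
Z = 52.30 − j50.71 Ω
|Z| = √(52.30² + 50.71²) = 72.85 Ω
I = V/|Z| = 599.9 mA
V_R = I·|Z_R| = 0.5999 × 52.30 = 31.37 V

31.37 V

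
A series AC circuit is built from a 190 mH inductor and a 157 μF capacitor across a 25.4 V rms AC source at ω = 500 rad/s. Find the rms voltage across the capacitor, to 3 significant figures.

3.93 V

X_L = ωL = 95.0 Ω
X_C = 1/(ωC) = 12.7 Ω
Net reactance X = X_L − X_C = 82.3 Ω
Z = j82.3 Ω
|Z| = √(0² + 82.3²) = 82.3 Ω
I = V/|Z| = 309 mA
V_C = I·|Z_C| = 0.309 × 12.7 = 3.93 V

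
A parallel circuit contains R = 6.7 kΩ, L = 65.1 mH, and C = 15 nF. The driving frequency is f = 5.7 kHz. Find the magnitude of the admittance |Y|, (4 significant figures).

184.4 μS

ω = 2πf = 35810 rad/s
X_L = ωL = 2332 Ω
X_C = 1/(ωC) = 1861 Ω
Parallel: admittances add. Y = 1/R + 1/(jωL) + jωC
Y = (0.0001493 + j0.0001083) S
|Y| = 0.0001844 S → |Z| = 1/|Y| = 5423 Ω, ∠Z = −∠Y = -35.97°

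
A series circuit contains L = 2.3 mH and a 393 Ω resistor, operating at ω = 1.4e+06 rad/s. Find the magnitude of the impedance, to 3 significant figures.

3240 Ω

X_L = ωL = 3220 Ω
Z = 393 + j3220 Ω
|Z| = √(393² + 3220²) = 3240 Ω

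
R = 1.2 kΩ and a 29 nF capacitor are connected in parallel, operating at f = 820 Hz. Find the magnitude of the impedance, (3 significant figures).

1180 Ω

ω = 2πf = 5152 rad/s
X_C = 1/(ωC) = 6690 Ω
Parallel: admittances add. Y = 1/R + jωC
Y = (0.000833 + j0.000149) S
|Y| = 0.000847 S → |Z| = 1/|Y| = 1180 Ω, ∠Z = −∠Y = -10.2°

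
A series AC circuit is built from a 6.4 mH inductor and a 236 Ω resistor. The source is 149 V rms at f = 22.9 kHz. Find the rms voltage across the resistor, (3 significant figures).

ω = 2πf = 143900 rad/s
X_L = ωL = 921 Ω
Z = 236 + j921 Ω
|Z| = √(236² + 921²) = 951 Ω
I = V/|Z| = 157 mA
V_R = I·|Z_R| = 0.157 × 236 = 37.0 V

37.0 V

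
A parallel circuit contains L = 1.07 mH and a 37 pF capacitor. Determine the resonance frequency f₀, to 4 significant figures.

799.9 kHz

ω₀ = 1/√(LC) = 1/√(0.00107 × 3.7e-11) = 5.026e+06 rad/s
f₀ = ω₀/(2π) = 799.9 kHz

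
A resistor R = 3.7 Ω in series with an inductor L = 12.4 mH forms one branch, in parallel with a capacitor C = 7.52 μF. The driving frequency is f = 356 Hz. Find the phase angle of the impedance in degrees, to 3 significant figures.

75.7°

ω = 2πf = 2237 rad/s
X_L = ωL = 27.7 Ω
X_C = 1/(ωC) = 59.5 Ω
Branch 1 (R+jX_L): Z₁ = 3.70 + j27.7 Ω, |Z₁| = 28.0 Ω
Branch 2 (−jX_C): Z₂ = −j59.5 Ω
Parallel: Z = Z₁Z₂/(Z₁+Z₂), |Z| = 52.1 Ω, ∠Z = 75.7°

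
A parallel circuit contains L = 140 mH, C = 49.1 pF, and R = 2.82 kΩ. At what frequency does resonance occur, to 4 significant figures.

60.70 kHz

ω₀ = 1/√(LC) = 1/√(0.14 × 4.91e-11) = 381400 rad/s
f₀ = ω₀/(2π) = 60.70 kHz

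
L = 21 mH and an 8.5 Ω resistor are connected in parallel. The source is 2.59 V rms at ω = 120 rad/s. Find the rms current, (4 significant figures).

1.072 A

X_L = ωL = 2.520 Ω
Parallel: admittances add. Y = 1/R + 1/(jωL)
Y = (0.1176 − j0.3968) S
|Y| = 0.4139 S → |Z| = 1/|Y| = 2.416 Ω, ∠Z = −∠Y = 73.49°
I = V/|Z| = 2.59/2.416 = 1.072 A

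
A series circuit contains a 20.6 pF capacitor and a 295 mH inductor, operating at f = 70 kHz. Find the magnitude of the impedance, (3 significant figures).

19400 Ω

ω = 2πf = 439800 rad/s
X_L = ωL = 130000 Ω
X_C = 1/(ωC) = 110000 Ω
Net reactance X = X_L − X_C = 19400 Ω
Z = j19400 Ω
|Z| = √(0² + 19400²) = 19400 Ω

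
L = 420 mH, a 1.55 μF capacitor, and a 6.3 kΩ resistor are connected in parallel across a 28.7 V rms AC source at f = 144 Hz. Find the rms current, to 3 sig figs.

35.6 mA

ω = 2πf = 904.8 rad/s
X_L = ωL = 380 Ω
X_C = 1/(ωC) = 713 Ω
Parallel: admittances add. Y = 1/R + 1/(jωL) + jωC
Y = (0.000159 − j0.00123) S
|Y| = 0.00124 S → |Z| = 1/|Y| = 807 Ω, ∠Z = −∠Y = 82.6°
I = V/|Z| = 28.7/807 = 35.6 mA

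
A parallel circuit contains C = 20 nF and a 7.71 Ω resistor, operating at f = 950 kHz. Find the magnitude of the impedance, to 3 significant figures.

5.67 Ω

ω = 2πf = 5.969e+06 rad/s
X_C = 1/(ωC) = 8.38 Ω
Parallel: admittances add. Y = 1/R + jωC
Y = (0.130 + j0.119) S
|Y| = 0.176 S → |Z| = 1/|Y| = 5.67 Ω, ∠Z = −∠Y = -42.6°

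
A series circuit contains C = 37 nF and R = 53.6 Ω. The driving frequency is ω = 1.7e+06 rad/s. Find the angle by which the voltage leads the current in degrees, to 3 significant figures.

-16.5°

X_C = 1/(ωC) = 15.9 Ω
Z = 53.6 − j15.9 Ω
|Z| = √(53.6² + 15.9²) = 55.9 Ω
∠Z = arctan(-15.9/53.6) = -16.5°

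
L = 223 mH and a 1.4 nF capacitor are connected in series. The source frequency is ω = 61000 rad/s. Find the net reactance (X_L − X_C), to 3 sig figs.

X_L = ωL = 13600 Ω
X_C = 1/(ωC) = 11700 Ω
X = 13600 − 11700 = 1890 Ω

1890 Ω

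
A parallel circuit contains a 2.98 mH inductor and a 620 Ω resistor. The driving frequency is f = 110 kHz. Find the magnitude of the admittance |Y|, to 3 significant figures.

ω = 2πf = 691200 rad/s
X_L = ωL = 2060 Ω
Parallel: admittances add. Y = 1/R + 1/(jωL)
Y = (0.00161 − j0.000486) S
|Y| = 0.00168 S → |Z| = 1/|Y| = 594 Ω, ∠Z = −∠Y = 16.8°

1.68 mS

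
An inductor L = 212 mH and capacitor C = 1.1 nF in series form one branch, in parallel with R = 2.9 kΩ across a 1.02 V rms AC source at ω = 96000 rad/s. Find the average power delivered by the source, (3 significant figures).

X_L = ωL = 20400 Ω
X_C = 1/(ωC) = 9470 Ω
Branch 1: Z₁ = R = 2900 Ω
Branch 2 (series LC): Z₂ = j(X_L − X_C) = j10900 Ω
Parallel: Z = Z₁Z₂/(Z₁+Z₂), |Z| = 2800 Ω, ∠Z = 14.9°
I = V/|Z| = 364 μA
P = VI cos φ = 1.02 × 0.000364 × cos(14.9°) = 359 μW

359 μW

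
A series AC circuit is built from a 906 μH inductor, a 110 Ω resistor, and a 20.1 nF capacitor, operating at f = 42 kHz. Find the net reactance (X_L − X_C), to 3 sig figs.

ω = 2πf = 263900 rad/s
X_L = ωL = 239 Ω
X_C = 1/(ωC) = 189 Ω
X = 239 − 189 = 50.6 Ω

50.6 Ω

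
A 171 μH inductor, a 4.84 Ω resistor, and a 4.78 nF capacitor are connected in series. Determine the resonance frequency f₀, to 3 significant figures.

ω₀ = 1/√(LC) = 1/√(0.000171 × 4.78e-09) = 1.106e+06 rad/s
f₀ = ω₀/(2π) = 176 kHz

176 kHz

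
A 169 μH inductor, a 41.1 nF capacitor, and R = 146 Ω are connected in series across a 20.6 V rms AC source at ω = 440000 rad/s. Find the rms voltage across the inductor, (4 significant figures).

X_L = ωL = 74.36 Ω
X_C = 1/(ωC) = 55.30 Ω
Net reactance X = X_L − X_C = 19.06 Ω
Z = 146.0 + j19.06 Ω
|Z| = √(146.0² + 19.06²) = 147.2 Ω
I = V/|Z| = 139.9 mA
V_L = I·|Z_L| = 0.1399 × 74.36 = 10.40 V

10.40 V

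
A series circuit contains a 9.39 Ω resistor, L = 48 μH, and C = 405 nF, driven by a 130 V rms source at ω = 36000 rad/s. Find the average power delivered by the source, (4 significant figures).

34.81 W

X_L = ωL = 1.728 Ω
X_C = 1/(ωC) = 68.59 Ω
Net reactance X = X_L − X_C = -66.86 Ω
Z = 9.390 − j66.86 Ω
|Z| = √(9.390² + 66.86²) = 67.52 Ω
∠Z = arctan(-66.86/9.390) = -82.01°
I = V/|Z| = 1.925 A
P = VI cos φ = 130 × 1.925 × cos(-82.01°) = 34.81 W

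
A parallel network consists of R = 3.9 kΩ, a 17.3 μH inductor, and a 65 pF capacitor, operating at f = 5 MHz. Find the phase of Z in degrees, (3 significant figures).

-38.2°

ω = 2πf = 3.142e+07 rad/s
X_L = ωL = 543 Ω
X_C = 1/(ωC) = 490 Ω
Parallel: admittances add. Y = 1/R + 1/(jωL) + jωC
Y = (0.000256 + j0.000202) S
|Y| = 0.000326 S → |Z| = 1/|Y| = 3060 Ω, ∠Z = −∠Y = -38.2°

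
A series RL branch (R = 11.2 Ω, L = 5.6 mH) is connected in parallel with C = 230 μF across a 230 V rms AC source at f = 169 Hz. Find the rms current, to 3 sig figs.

50.3 A

ω = 2πf = 1062 rad/s
X_L = ωL = 5.95 Ω
X_C = 1/(ωC) = 4.09 Ω
Branch 1 (R+jX_L): Z₁ = 11.2 + j5.95 Ω, |Z₁| = 12.7 Ω
Branch 2 (−jX_C): Z₂ = −j4.09 Ω
Parallel: Z = Z₁Z₂/(Z₁+Z₂), |Z| = 4.57 Ω, ∠Z = -71.4°
I = V/|Z| = 230/4.57 = 50.3 A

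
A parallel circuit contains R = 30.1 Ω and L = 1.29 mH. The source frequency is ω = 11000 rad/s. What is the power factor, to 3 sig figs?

0.426

X_L = ωL = 14.2 Ω
Parallel: admittances add. Y = 1/R + 1/(jωL)
Y = (0.0332 − j0.0705) S
|Y| = 0.0779 S → |Z| = 1/|Y| = 12.8 Ω, ∠Z = −∠Y = 64.8°
cos φ = cos(64.8°) = 0.426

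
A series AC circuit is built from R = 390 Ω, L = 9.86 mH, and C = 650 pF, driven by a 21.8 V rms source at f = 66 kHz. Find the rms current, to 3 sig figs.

40.1 mA

ω = 2πf = 414700 rad/s
X_L = ωL = 4090 Ω
X_C = 1/(ωC) = 3710 Ω
Net reactance X = X_L − X_C = 379 Ω
Z = 390 + j379 Ω
|Z| = √(390² + 379²) = 544 Ω
I = V/|Z| = 21.8/544 = 40.1 mA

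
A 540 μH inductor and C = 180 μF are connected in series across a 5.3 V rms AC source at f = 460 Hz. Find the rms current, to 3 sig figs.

ω = 2πf = 2890 rad/s
X_L = ωL = 1.56 Ω
X_C = 1/(ωC) = 1.92 Ω
Net reactance X = X_L − X_C = -0.361 Ω
Z = − j0.361 Ω
|Z| = √(0² + 0.361²) = 0.361 Ω
I = V/|Z| = 5.3/0.361 = 14.7 A

14.7 A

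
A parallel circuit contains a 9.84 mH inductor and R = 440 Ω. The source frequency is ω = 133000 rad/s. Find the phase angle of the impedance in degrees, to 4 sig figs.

18.58°

X_L = ωL = 1309 Ω
Parallel: admittances add. Y = 1/R + 1/(jωL)
Y = (0.002273 − j0.0007641) S
|Y| = 0.002398 S → |Z| = 1/|Y| = 417.1 Ω, ∠Z = −∠Y = 18.58°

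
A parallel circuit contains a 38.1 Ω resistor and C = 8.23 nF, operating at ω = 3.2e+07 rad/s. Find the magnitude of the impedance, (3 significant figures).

X_C = 1/(ωC) = 3.80 Ω
Parallel: admittances add. Y = 1/R + jωC
Y = (0.0262 + j0.263) S
|Y| = 0.265 S → |Z| = 1/|Y| = 3.78 Ω, ∠Z = −∠Y = -84.3°

3.78 Ω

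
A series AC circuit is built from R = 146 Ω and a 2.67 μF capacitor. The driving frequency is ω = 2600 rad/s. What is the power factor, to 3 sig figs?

X_C = 1/(ωC) = 144 Ω
Z = 146 − j144 Ω
|Z| = √(146² + 144²) = 205 Ω
∠Z = arctan(-144/146) = -44.6°
cos φ = cos(-44.6°) = 0.712

0.712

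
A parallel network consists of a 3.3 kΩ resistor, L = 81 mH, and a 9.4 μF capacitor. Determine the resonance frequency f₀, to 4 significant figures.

182.4 Hz

ω₀ = 1/√(LC) = 1/√(0.081 × 9.4e-06) = 1146 rad/s
f₀ = ω₀/(2π) = 182.4 Hz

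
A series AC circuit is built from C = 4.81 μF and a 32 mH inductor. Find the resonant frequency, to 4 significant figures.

405.7 Hz

ω₀ = 1/√(LC) = 1/√(0.032 × 4.81e-06) = 2549 rad/s
f₀ = ω₀/(2π) = 405.7 Hz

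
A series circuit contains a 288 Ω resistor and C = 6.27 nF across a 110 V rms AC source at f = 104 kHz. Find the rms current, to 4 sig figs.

ω = 2πf = 653500 rad/s
X_C = 1/(ωC) = 244.1 Ω
Z = 288.0 − j244.1 Ω
|Z| = √(288.0² + 244.1²) = 377.5 Ω
I = V/|Z| = 110/377.5 = 291.4 mA

291.4 mA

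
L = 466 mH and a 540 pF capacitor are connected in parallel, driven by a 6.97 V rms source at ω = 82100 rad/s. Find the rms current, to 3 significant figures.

X_L = ωL = 38300 Ω
X_C = 1/(ωC) = 22600 Ω
Parallel: admittances add. Y = 1/(jωL) + jωC
Y = (0 + j1.82e-05) S
|Y| = 1.82e-05 S → |Z| = 1/|Y| = 55000 Ω, ∠Z = −∠Y = -90.0°
I = V/|Z| = 6.97/55000 = 127 μA

127 μA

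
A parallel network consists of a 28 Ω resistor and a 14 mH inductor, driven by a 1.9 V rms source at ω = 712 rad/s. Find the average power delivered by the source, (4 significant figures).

128.9 mW

X_L = ωL = 9.968 Ω
Parallel: admittances add. Y = 1/R + 1/(jωL)
Y = (0.03571 − j0.1003) S
|Y| = 0.1065 S → |Z| = 1/|Y| = 9.391 Ω, ∠Z = −∠Y = 70.40°
I = V/|Z| = 202.3 mA
P = VI cos φ = 1.9 × 0.2023 × cos(70.40°) = 128.9 mW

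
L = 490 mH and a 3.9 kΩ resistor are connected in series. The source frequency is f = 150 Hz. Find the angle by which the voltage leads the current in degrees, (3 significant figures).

6.75°

ω = 2πf = 942.5 rad/s
X_L = ωL = 462 Ω
Z = 3900 + j462 Ω
|Z| = √(3900² + 462²) = 3930 Ω
∠Z = arctan(462/3900) = 6.75°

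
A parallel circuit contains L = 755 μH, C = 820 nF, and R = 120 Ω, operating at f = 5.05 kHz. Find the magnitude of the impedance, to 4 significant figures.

ω = 2πf = 31730 rad/s
X_L = ωL = 23.96 Ω
X_C = 1/(ωC) = 38.43 Ω
Parallel: admittances add. Y = 1/R + 1/(jωL) + jωC
Y = (0.008333 − j0.01572) S
|Y| = 0.01780 S → |Z| = 1/|Y| = 56.19 Ω, ∠Z = −∠Y = 62.08°

56.19 Ω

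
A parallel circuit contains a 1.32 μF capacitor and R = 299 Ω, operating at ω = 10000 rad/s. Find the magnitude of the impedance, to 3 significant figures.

73.4 Ω

X_C = 1/(ωC) = 75.8 Ω
Parallel: admittances add. Y = 1/R + jωC
Y = (0.00334 + j0.0132) S
|Y| = 0.0136 S → |Z| = 1/|Y| = 73.4 Ω, ∠Z = −∠Y = -75.8°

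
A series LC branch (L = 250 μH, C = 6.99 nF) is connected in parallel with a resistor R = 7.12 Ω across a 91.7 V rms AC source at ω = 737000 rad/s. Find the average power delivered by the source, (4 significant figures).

1.181 kW

X_L = ωL = 184.2 Ω
X_C = 1/(ωC) = 194.1 Ω
Branch 1: Z₁ = R = 7.120 Ω
Branch 2 (series LC): Z₂ = j(X_L − X_C) = −j9.863 Ω
Parallel: Z = Z₁Z₂/(Z₁+Z₂), |Z| = 5.773 Ω, ∠Z = -35.82°
I = V/|Z| = 15.88 A
P = VI cos φ = 91.7 × 15.88 × cos(-35.82°) = 1.181 kW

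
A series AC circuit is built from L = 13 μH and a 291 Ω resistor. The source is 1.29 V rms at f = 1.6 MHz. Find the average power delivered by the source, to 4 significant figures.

ω = 2πf = 1.005e+07 rad/s
X_L = ωL = 130.7 Ω
Z = 291.0 + j130.7 Ω
|Z| = √(291.0² + 130.7²) = 319.0 Ω
∠Z = arctan(130.7/291.0) = 24.19°
I = V/|Z| = 4.044 mA
P = VI cos φ = 1.29 × 0.004044 × cos(24.19°) = 4.759 mW

4.759 mW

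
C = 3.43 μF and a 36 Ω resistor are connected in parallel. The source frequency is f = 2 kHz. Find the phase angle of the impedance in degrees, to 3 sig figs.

-57.2°

ω = 2πf = 12570 rad/s
X_C = 1/(ωC) = 23.2 Ω
Parallel: admittances add. Y = 1/R + jωC
Y = (0.0278 + j0.0431) S
|Y| = 0.0513 S → |Z| = 1/|Y| = 19.5 Ω, ∠Z = −∠Y = -57.2°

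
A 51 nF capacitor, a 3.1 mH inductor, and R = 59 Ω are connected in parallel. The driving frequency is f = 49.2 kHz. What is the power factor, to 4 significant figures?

ω = 2πf = 309100 rad/s
X_L = ωL = 958.3 Ω
X_C = 1/(ωC) = 63.43 Ω
Parallel: admittances add. Y = 1/R + 1/(jωL) + jωC
Y = (0.01695 + j0.01472) S
|Y| = 0.02245 S → |Z| = 1/|Y| = 44.54 Ω, ∠Z = −∠Y = -40.98°
cos φ = cos(-40.98°) = 0.7550

0.7550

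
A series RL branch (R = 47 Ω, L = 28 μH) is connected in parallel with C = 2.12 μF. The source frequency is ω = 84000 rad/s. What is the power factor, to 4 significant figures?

0.1190

X_L = ωL = 2.352 Ω
X_C = 1/(ωC) = 5.615 Ω
Branch 1 (R+jX_L): Z₁ = 47.00 + j2.352 Ω, |Z₁| = 47.06 Ω
Branch 2 (−jX_C): Z₂ = −j5.615 Ω
Parallel: Z = Z₁Z₂/(Z₁+Z₂), |Z| = 5.609 Ω, ∠Z = -83.16°
cos φ = cos(-83.16°) = 0.1190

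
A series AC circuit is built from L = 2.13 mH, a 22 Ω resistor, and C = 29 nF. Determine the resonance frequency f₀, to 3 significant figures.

ω₀ = 1/√(LC) = 1/√(0.00213 × 2.9e-08) = 127200 rad/s
f₀ = ω₀/(2π) = 20.3 kHz

20.3 kHz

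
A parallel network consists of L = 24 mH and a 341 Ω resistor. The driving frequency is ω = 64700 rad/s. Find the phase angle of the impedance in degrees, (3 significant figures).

X_L = ωL = 1550 Ω
Parallel: admittances add. Y = 1/R + 1/(jωL)
Y = (0.00293 − j0.000644) S
|Y| = 0.00300 S → |Z| = 1/|Y| = 333 Ω, ∠Z = −∠Y = 12.4°

12.4°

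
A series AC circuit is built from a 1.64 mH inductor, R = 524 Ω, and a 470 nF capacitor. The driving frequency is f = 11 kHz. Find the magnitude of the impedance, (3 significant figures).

ω = 2πf = 69120 rad/s
X_L = ωL = 113 Ω
X_C = 1/(ωC) = 30.8 Ω
Net reactance X = X_L − X_C = 82.6 Ω
Z = 524 + j82.6 Ω
|Z| = √(524² + 82.6²) = 530 Ω

530 Ω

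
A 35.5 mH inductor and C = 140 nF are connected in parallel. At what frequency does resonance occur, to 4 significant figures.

2.258 kHz

ω₀ = 1/√(LC) = 1/√(0.0355 × 1.4e-07) = 14180 rad/s
f₀ = ω₀/(2π) = 2.258 kHz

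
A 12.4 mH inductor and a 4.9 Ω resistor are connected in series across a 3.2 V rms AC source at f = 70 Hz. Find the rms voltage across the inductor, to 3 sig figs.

2.38 V

ω = 2πf = 439.8 rad/s
X_L = ωL = 5.45 Ω
Z = 4.90 + j5.45 Ω
|Z| = √(4.90² + 5.45²) = 7.33 Ω
I = V/|Z| = 436 mA
V_L = I·|Z_L| = 0.436 × 5.45 = 2.38 V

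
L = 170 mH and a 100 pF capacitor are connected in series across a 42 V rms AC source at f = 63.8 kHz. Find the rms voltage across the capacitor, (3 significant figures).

ω = 2πf = 400900 rad/s
X_L = ωL = 68100 Ω
X_C = 1/(ωC) = 24900 Ω
Net reactance X = X_L − X_C = 43200 Ω
Z = j43200 Ω
|Z| = √(0² + 43200²) = 43200 Ω
I = V/|Z| = 972 μA
V_C = I·|Z_C| = 0.000972 × 24900 = 24.3 V

24.3 V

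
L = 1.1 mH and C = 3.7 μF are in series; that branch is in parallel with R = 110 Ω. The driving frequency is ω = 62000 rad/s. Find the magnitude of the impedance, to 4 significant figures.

X_L = ωL = 68.20 Ω
X_C = 1/(ωC) = 4.359 Ω
Branch 1: Z₁ = R = 110.0 Ω
Branch 2 (series LC): Z₂ = j(X_L − X_C) = j63.84 Ω
Parallel: Z = Z₁Z₂/(Z₁+Z₂), |Z| = 55.22 Ω, ∠Z = 59.87°

55.22 Ω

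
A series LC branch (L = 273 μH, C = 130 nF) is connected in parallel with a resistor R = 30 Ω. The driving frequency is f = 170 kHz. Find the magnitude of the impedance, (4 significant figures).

ω = 2πf = 1.068e+06 rad/s
X_L = ωL = 291.6 Ω
X_C = 1/(ωC) = 7.202 Ω
Branch 1: Z₁ = R = 30.00 Ω
Branch 2 (series LC): Z₂ = j(X_L − X_C) = j284.4 Ω
Parallel: Z = Z₁Z₂/(Z₁+Z₂), |Z| = 29.83 Ω, ∠Z = 6.022°

29.83 Ω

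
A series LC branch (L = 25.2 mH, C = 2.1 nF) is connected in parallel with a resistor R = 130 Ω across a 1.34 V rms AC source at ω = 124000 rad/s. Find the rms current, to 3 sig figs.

X_L = ωL = 3120 Ω
X_C = 1/(ωC) = 3840 Ω
Branch 1: Z₁ = R = 130 Ω
Branch 2 (series LC): Z₂ = j(X_L − X_C) = −j715 Ω
Parallel: Z = Z₁Z₂/(Z₁+Z₂), |Z| = 128 Ω, ∠Z = -10.3°
I = V/|Z| = 1.34/128 = 10.5 mA

10.5 mA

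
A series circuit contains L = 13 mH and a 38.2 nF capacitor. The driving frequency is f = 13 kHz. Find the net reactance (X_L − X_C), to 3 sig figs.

741 Ω

ω = 2πf = 81680 rad/s
X_L = ωL = 1060 Ω
X_C = 1/(ωC) = 320 Ω
X = 1060 − 320 = 741 Ω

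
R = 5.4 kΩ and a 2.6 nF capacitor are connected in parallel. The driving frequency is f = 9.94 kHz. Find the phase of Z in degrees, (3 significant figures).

ω = 2πf = 62450 rad/s
X_C = 1/(ωC) = 6160 Ω
Parallel: admittances add. Y = 1/R + jωC
Y = (0.000185 + j0.000162) S
|Y| = 0.000246 S → |Z| = 1/|Y| = 4060 Ω, ∠Z = −∠Y = -41.2°

-41.2°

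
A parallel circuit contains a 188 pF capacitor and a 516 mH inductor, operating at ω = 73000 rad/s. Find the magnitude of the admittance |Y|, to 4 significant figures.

12.82 μS

X_L = ωL = 37670 Ω
X_C = 1/(ωC) = 72870 Ω
Parallel: admittances add. Y = 1/(jωL) + jωC
Y = (0 − j1.282e-05) S
|Y| = 1.282e-05 S → |Z| = 1/|Y| = 77980 Ω, ∠Z = −∠Y = 90.00°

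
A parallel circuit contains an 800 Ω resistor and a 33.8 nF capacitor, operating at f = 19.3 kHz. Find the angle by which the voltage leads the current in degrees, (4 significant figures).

ω = 2πf = 121300 rad/s
X_C = 1/(ωC) = 244.0 Ω
Parallel: admittances add. Y = 1/R + jωC
Y = (0.001250 + j0.004099) S
|Y| = 0.004285 S → |Z| = 1/|Y| = 233.4 Ω, ∠Z = −∠Y = -73.04°

-73.04°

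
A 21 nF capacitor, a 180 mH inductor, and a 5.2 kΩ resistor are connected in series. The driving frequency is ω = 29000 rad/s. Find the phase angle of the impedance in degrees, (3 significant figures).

34.5°

X_L = ωL = 5220 Ω
X_C = 1/(ωC) = 1640 Ω
Net reactance X = X_L − X_C = 3580 Ω
Z = 5200 + j3580 Ω
|Z| = √(5200² + 3580²) = 6310 Ω
∠Z = arctan(3580/5200) = 34.5°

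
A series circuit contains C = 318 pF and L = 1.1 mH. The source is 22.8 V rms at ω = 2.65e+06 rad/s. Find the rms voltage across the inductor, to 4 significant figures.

38.45 V

X_L = ωL = 2915 Ω
X_C = 1/(ωC) = 1187 Ω
Net reactance X = X_L − X_C = 1728 Ω
Z = j1728 Ω
|Z| = √(0² + 1728²) = 1728 Ω
I = V/|Z| = 13.19 mA
V_L = I·|Z_L| = 0.01319 × 2915 = 38.45 V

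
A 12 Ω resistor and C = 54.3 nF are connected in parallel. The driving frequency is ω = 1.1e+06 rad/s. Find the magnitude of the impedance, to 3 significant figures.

X_C = 1/(ωC) = 16.7 Ω
Parallel: admittances add. Y = 1/R + jωC
Y = (0.0833 + j0.0597) S
|Y| = 0.103 S → |Z| = 1/|Y| = 9.75 Ω, ∠Z = −∠Y = -35.6°

9.75 Ω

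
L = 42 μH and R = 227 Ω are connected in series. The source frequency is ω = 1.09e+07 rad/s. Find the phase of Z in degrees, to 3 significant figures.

63.6°

X_L = ωL = 458 Ω
Z = 227 + j458 Ω
|Z| = √(227² + 458²) = 511 Ω
∠Z = arctan(458/227) = 63.6°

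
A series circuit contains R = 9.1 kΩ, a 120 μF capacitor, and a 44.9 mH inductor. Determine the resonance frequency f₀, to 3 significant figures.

68.6 Hz

ω₀ = 1/√(LC) = 1/√(0.0449 × 0.00012) = 430.8 rad/s
f₀ = ω₀/(2π) = 68.6 Hz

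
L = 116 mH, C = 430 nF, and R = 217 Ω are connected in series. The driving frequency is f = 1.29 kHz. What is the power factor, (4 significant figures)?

0.3152

ω = 2πf = 8105 rad/s
X_L = ωL = 940.2 Ω
X_C = 1/(ωC) = 286.9 Ω
Net reactance X = X_L − X_C = 653.3 Ω
Z = 217.0 + j653.3 Ω
|Z| = √(217.0² + 653.3²) = 688.4 Ω
∠Z = arctan(653.3/217.0) = 71.63°
cos φ = cos(71.63°) = 0.3152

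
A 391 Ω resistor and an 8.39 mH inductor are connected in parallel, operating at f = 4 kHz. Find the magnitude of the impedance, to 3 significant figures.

ω = 2πf = 25130 rad/s
X_L = ωL = 211 Ω
Parallel: admittances add. Y = 1/R + 1/(jωL)
Y = (0.00256 − j0.00474) S
|Y| = 0.00539 S → |Z| = 1/|Y| = 186 Ω, ∠Z = −∠Y = 61.7°

186 Ω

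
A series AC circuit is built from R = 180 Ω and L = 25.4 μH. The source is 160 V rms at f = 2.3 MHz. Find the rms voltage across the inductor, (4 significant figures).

143.7 V

ω = 2πf = 1.445e+07 rad/s
X_L = ωL = 367.1 Ω
Z = 180.0 + j367.1 Ω
|Z| = √(180.0² + 367.1²) = 408.8 Ω
I = V/|Z| = 391.4 mA
V_L = I·|Z_L| = 0.3914 × 367.1 = 143.7 V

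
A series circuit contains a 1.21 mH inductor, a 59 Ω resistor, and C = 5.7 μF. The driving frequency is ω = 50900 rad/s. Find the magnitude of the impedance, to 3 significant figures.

82.8 Ω

X_L = ωL = 61.6 Ω
X_C = 1/(ωC) = 3.45 Ω
Net reactance X = X_L − X_C = 58.1 Ω
Z = 59.0 + j58.1 Ω
|Z| = √(59.0² + 58.1²) = 82.8 Ω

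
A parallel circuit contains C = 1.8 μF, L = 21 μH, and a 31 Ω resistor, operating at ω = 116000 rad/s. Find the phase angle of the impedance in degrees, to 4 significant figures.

80.91°

X_L = ωL = 2.436 Ω
X_C = 1/(ωC) = 4.789 Ω
Parallel: admittances add. Y = 1/R + 1/(jωL) + jωC
Y = (0.03226 − j0.2017) S
|Y| = 0.2043 S → |Z| = 1/|Y| = 4.895 Ω, ∠Z = −∠Y = 80.91°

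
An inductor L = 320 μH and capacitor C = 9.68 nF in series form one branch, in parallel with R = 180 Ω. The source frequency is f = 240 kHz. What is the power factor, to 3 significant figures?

ω = 2πf = 1.508e+06 rad/s
X_L = ωL = 483 Ω
X_C = 1/(ωC) = 68.5 Ω
Branch 1: Z₁ = R = 180 Ω
Branch 2 (series LC): Z₂ = j(X_L − X_C) = j414 Ω
Parallel: Z = Z₁Z₂/(Z₁+Z₂), |Z| = 165 Ω, ∠Z = 23.5°
cos φ = cos(23.5°) = 0.917

0.917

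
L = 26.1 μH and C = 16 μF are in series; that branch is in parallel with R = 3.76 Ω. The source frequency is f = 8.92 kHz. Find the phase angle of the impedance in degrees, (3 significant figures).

ω = 2πf = 56050 rad/s
X_L = ωL = 1.46 Ω
X_C = 1/(ωC) = 1.12 Ω
Branch 1: Z₁ = R = 3.76 Ω
Branch 2 (series LC): Z₂ = j(X_L − X_C) = j0.348 Ω
Parallel: Z = Z₁Z₂/(Z₁+Z₂), |Z| = 0.346 Ω, ∠Z = 84.7°

84.7°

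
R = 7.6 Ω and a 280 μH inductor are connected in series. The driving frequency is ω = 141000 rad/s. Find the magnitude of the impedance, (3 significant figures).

X_L = ωL = 39.5 Ω
Z = 7.60 + j39.5 Ω
|Z| = √(7.60² + 39.5²) = 40.2 Ω

40.2 Ω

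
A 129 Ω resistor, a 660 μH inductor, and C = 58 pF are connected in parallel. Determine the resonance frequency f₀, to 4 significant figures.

ω₀ = 1/√(LC) = 1/√(0.00066 × 5.8e-11) = 5.111e+06 rad/s
f₀ = ω₀/(2π) = 813.5 kHz

813.5 kHz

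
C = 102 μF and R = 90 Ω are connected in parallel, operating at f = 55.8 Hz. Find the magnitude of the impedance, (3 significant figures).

ω = 2πf = 350.6 rad/s
X_C = 1/(ωC) = 28.0 Ω
Parallel: admittances add. Y = 1/R + jωC
Y = (0.0111 + j0.0358) S
|Y| = 0.0374 S → |Z| = 1/|Y| = 26.7 Ω, ∠Z = −∠Y = -72.7°

26.7 Ω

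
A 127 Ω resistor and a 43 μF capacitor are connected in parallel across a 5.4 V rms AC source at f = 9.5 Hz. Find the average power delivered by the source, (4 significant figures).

229.6 mW

ω = 2πf = 59.69 rad/s
X_C = 1/(ωC) = 389.6 Ω
Parallel: admittances add. Y = 1/R + jωC
Y = (0.007874 + j0.002567) S
|Y| = 0.008282 S → |Z| = 1/|Y| = 120.7 Ω, ∠Z = −∠Y = -18.05°
I = V/|Z| = 44.72 mA
P = VI cos φ = 5.4 × 0.04472 × cos(-18.05°) = 229.6 mW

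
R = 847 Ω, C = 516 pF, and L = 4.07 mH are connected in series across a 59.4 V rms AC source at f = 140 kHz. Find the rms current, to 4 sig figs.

ω = 2πf = 879600 rad/s
X_L = ωL = 3580 Ω
X_C = 1/(ωC) = 2203 Ω
Net reactance X = X_L − X_C = 1377 Ω
Z = 847.0 + j1377 Ω
|Z| = √(847.0² + 1377²) = 1617 Ω
I = V/|Z| = 59.4/1617 = 36.74 mA

36.74 mA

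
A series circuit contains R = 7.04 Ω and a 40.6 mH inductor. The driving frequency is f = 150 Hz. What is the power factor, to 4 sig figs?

0.1809

ω = 2πf = 942.5 rad/s
X_L = ωL = 38.26 Ω
Z = 7.040 + j38.26 Ω
|Z| = √(7.040² + 38.26²) = 38.91 Ω
∠Z = arctan(38.26/7.040) = 79.58°
cos φ = cos(79.58°) = 0.1809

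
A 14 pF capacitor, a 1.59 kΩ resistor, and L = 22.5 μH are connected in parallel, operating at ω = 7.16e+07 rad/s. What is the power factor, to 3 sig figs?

X_L = ωL = 1610 Ω
X_C = 1/(ωC) = 998 Ω
Parallel: admittances add. Y = 1/R + 1/(jωL) + jωC
Y = (0.000629 + j0.000382) S
|Y| = 0.000736 S → |Z| = 1/|Y| = 1360 Ω, ∠Z = −∠Y = -31.3°
cos φ = cos(-31.3°) = 0.855

0.855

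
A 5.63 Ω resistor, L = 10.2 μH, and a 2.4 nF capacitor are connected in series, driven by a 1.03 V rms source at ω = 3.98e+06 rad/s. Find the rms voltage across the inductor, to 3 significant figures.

X_L = ωL = 40.6 Ω
X_C = 1/(ωC) = 105 Ω
Net reactance X = X_L − X_C = -64.1 Ω
Z = 5.63 − j64.1 Ω
|Z| = √(5.63² + 64.1²) = 64.3 Ω
I = V/|Z| = 16.0 mA
V_L = I·|Z_L| = 0.0160 × 40.6 = 0.650 V

0.650 V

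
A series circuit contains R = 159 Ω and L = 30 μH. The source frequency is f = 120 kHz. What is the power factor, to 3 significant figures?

0.990

ω = 2πf = 754000 rad/s
X_L = ωL = 22.6 Ω
Z = 159 + j22.6 Ω
|Z| = √(159² + 22.6²) = 161 Ω
∠Z = arctan(22.6/159) = 8.10°
cos φ = cos(8.10°) = 0.990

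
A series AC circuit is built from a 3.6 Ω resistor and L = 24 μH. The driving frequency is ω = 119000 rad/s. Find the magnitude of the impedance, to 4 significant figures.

X_L = ωL = 2.856 Ω
Z = 3.600 + j2.856 Ω
|Z| = √(3.600² + 2.856²) = 4.595 Ω

4.595 Ω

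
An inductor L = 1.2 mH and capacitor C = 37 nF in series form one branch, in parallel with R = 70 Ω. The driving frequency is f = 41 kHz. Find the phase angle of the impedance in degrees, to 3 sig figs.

18.9°

ω = 2πf = 257600 rad/s
X_L = ωL = 309 Ω
X_C = 1/(ωC) = 105 Ω
Branch 1: Z₁ = R = 70.0 Ω
Branch 2 (series LC): Z₂ = j(X_L − X_C) = j204 Ω
Parallel: Z = Z₁Z₂/(Z₁+Z₂), |Z| = 66.2 Ω, ∠Z = 18.9°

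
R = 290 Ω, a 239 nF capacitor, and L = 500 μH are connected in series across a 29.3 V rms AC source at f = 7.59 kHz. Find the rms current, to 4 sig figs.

98.67 mA

ω = 2πf = 47690 rad/s
X_L = ωL = 23.84 Ω
X_C = 1/(ωC) = 87.74 Ω
Net reactance X = X_L − X_C = -63.89 Ω
Z = 290.0 − j63.89 Ω
|Z| = √(290.0² + 63.89²) = 297.0 Ω
I = V/|Z| = 29.3/297.0 = 98.67 mA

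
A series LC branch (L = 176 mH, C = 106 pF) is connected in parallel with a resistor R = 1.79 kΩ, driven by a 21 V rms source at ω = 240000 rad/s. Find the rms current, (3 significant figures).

X_L = ωL = 42200 Ω
X_C = 1/(ωC) = 39300 Ω
Branch 1: Z₁ = R = 1790 Ω
Branch 2 (series LC): Z₂ = j(X_L − X_C) = j2930 Ω
Parallel: Z = Z₁Z₂/(Z₁+Z₂), |Z| = 1530 Ω, ∠Z = 31.4°
I = V/|Z| = 21/1530 = 13.7 mA

13.7 mA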